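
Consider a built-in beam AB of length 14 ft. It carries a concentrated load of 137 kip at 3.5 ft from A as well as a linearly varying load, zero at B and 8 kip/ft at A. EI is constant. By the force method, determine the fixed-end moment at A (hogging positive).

Take the two fixed-end moments M_A, M_B as redundants; the released structure is the simple span AB.
Simple-span end rotations at A and B under the given loads:
  at A: point load 137 at a = 3.5: Pab(L + b)/(6LEI) = 1468/EI
  at B: point load 137 at a = 3.5: Pab(L + a)/(6LEI) = 1049/EI
  at A: triangular load, peak 8: w₀L³/(45EI) = 487.8/EI
  at B: triangular load, peak 8: 7w₀L³/(360EI) = 426.8/EI
  θ_A0 = 1956/EI,  θ_B0 = 1476/EI
Flexibility coefficients: a unit moment at one end gives L/(3EI) there and L/(6EI) at the far end, so f₁₁ = f₂₂ = 4.667/EI and f₁₂ = f₂₁ = 2.333/EI.
Compatibility — zero rotation at each built-in end:
  4.667 M_A + 2.333 M_B = 1956
  2.333 M_A + 4.667 M_B = 1476
Solving the pair gives M_A = 348.1 kip·ft and M_B = 142.2 kip·ft (hogging).

M_A = 348.1 kip·ft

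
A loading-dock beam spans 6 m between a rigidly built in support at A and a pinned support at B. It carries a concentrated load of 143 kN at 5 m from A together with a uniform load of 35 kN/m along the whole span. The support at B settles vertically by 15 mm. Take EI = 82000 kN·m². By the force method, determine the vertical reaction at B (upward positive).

R_B = 169.2 kN

Choose R_B as the redundant. The primary structure is the cantilever fixed at A.
Free-end deflection of the primary structure under the applied loading (downward +):
  point load 143 at a = 5: Pa²(3L − a)/(6EI) = 7746/EI
  UDL 35: wL⁴/(8EI) = 5670/EI
  δ_0 = 13416/EI
Flexibility coefficient — unit upward force at B: δ_{BB} = L³/(3EI) = 72/EI.
With EI = 82000 kN·m²: δ_0 = 0.16361 m and δ_{BB} = 0.000878 m/kN.
Compatibility — the beam at B must follow the support down by 0.015 m: δ_0 − R_B·δ_{BB} = 0.015, so R_B = (0.16361 − 0.015)/0.000878 = 169.2 kN.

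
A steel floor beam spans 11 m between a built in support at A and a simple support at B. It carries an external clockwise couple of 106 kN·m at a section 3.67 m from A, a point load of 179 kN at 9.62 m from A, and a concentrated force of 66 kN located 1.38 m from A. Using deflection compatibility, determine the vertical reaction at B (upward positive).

R_B = 155 kN

Remove the prop at B; the released (primary) structure is a cantilever built in at A.
Free-end deflection of the primary structure under the applied loading (downward +):
  clockwise couple 106 at a = 3.67: M₀a(2L − a)/(2EI) = 3565/EI
  point load 179 at a = 9.62: Pa²(3L − a)/(6EI) = 64550/EI
  point load 66 at a = 1.38: Pa²(3L − a)/(6EI) = 662.4/EI
  δ_0 = 68778/EI
Flexibility coefficient — unit upward force at B: δ_{BB} = L³/(3EI) = 443.7/EI.
The prop prevents deflection at B: R_B = δ_0/δ_{BB} = 68778/443.7 = 155 kN.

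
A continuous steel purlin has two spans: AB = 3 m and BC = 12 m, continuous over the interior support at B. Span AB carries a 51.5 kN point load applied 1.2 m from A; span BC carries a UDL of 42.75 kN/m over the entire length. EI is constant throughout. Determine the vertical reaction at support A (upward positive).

Insert a hinge at B; M_B is the redundant, and each span becomes simply supported.
Discontinuity in slope at B on the released structure — sum the simple-span end rotations:
  span AB: point load 51.5 at a = 1.2: Pab(L + a)/(6LEI) = 25.96/EI
  span BC: UDL 42.75: wL³/(24EI) = 3078/EI
  relative rotation θ_0 = (25.96 + 3078)/EI = 3104/EI
A unit hogging moment at B produces rotation L₁/(3EI) + L₂/(3EI) = 5/EI.
Slope continuity at B: θ_0 = M_B·5/EI, so M_B = 3104/5 = 620.8 kN·m (hogging).
Span AB, ΣM about A with M_B applied at B: R_B^{AB}·3 = 61.8 + 620.8, so R_B^{AB} = 227.5 kN and R_A = 51.5 − 227.5 = -176 kN.

R_A = -176 kN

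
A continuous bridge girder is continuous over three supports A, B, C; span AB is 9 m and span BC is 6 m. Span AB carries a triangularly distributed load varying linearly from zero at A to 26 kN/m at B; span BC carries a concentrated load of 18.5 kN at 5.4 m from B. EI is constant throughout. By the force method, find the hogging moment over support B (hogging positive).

M_B = 86.44 kN·m

Release continuity at B by inserting a hinge; the redundant is the internal moment M_B. The primary structure is two simply-supported spans AB and BC.
Discontinuity in slope at B on the released structure — sum the simple-span end rotations:
  span AB: triangular load, peak 26: w₀L³/(45EI) = 421.2/EI
  span BC: point load 18.5 at a = 5.4: Pab(L + b)/(6LEI) = 10.99/EI
  relative rotation θ_0 = (421.2 + 10.99)/EI = 432.2/EI
A unit hogging moment at B produces rotation L₁/(3EI) + L₂/(3EI) = 5/EI.
Compatibility: M_B·(L₁+L₂)/(3EI) = θ_0, giving M_B = 86.44 kN·m (hogging).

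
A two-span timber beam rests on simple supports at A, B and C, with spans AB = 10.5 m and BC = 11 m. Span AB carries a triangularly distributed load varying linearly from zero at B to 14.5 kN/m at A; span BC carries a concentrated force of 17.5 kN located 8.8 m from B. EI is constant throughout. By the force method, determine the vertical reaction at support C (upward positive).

Release continuity at B by inserting a hinge; the redundant is the internal moment M_B. The primary structure is two simply-supported spans AB and BC.
Discontinuity in slope at B on the released structure — sum the simple-span end rotations:
  span AB: triangular load, peak 14.5: 7w₀L³/(360EI) = 326.4/EI
  span BC: point load 17.5 at a = 8.8: Pab(L + b)/(6LEI) = 67.76/EI
  relative rotation θ_0 = (326.4 + 67.76)/EI = 394.1/EI
A unit hogging moment at B produces rotation L₁/(3EI) + L₂/(3EI) = 7.167/EI.
Slope continuity at B: θ_0 = M_B·7.167/EI, so M_B = 394.1/7.167 = 55 kN·m (hogging).
Span BC, ΣM about C: R_B^{BC}·11 = 38.5 + 55, so R_B^{BC} = 8.5 kN and R_C = 17.5 − 8.5 = 9 kN.

R_C = 9 kN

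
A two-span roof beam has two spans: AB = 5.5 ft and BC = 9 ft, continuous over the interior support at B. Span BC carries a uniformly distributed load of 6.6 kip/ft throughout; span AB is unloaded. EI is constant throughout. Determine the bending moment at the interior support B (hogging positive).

M_B = 41.48 kip·ft

Insert a hinge at B; M_B is the redundant, and each span becomes simply supported.
Rotations at B on the released spans (each span's end-slope, ×1/EI):
  span BC: UDL 6.6: wL³/(24EI) = 200.5/EI
  relative rotation θ_0 = (0 + 200.5)/EI = 200.5/EI
A unit hogging moment at B produces rotation L₁/(3EI) + L₂/(3EI) = 4.833/EI.
Compatibility: M_B·(L₁+L₂)/(3EI) = θ_0, giving M_B = 41.48 kip·ft (hogging).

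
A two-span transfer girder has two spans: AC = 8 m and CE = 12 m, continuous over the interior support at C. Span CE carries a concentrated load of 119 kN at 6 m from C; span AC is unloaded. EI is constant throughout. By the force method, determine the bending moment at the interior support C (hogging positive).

M_C = 160.7 kN·m

Insert a hinge at C; M_C is the redundant, and each span becomes simply supported.
Discontinuity in slope at C on the released structure — sum the simple-span end rotations:
  span CE: point load 119 at a = 6: Pab(L + b)/(6LEI) = 1071/EI
  relative rotation θ_0 = (0 + 1071)/EI = 1071/EI
A unit hogging moment at C produces rotation L₁/(3EI) + L₂/(3EI) = 6.667/EI.
Slope continuity at C: θ_0 = M_C·6.667/EI, so M_C = 1071/6.667 = 160.7 kN·m (hogging).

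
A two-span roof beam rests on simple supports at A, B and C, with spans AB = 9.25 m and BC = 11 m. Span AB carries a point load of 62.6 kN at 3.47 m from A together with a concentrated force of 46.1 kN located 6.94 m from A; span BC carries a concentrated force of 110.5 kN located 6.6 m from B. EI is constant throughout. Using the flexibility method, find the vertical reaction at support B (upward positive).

Insert a hinge at B; M_B is the redundant, and each span becomes simply supported.
End slopes at the hinge B, treating each span as simply supported:
  span AB: point load 62.6 at a = 3.47: Pab(L + a)/(6LEI) = 287.8/EI
  span AB: point load 46.1 at a = 6.94: Pab(L + a)/(6LEI) = 215.6/EI
  span BC: point load 110.5 at a = 6.6: Pab(L + b)/(6LEI) = 748.7/EI
  relative rotation θ_0 = (503.3 + 748.7)/EI = 1252/EI
A unit hogging moment at B produces rotation L₁/(3EI) + L₂/(3EI) = 6.75/EI.
Compatibility: M_B·(L₁+L₂)/(3EI) = θ_0, giving M_B = 185.5 kN·m (hogging).
Span AB, ΣM about A with M_B applied at B: R_B^{AB}·9.25 = 537.2 + 185.5, so R_B^{AB} = 78.12 kN and R_A = 108.7 − 78.12 = 30.58 kN.
Span BC, ΣM about C: R_B^{BC}·11 = 486.2 + 185.5, so R_B^{BC} = 61.06 kN and R_C = 110.5 − 61.06 = 49.44 kN.
R_B = 78.12 + 61.06 = 139.2 kN.

R_B = 139.2 kN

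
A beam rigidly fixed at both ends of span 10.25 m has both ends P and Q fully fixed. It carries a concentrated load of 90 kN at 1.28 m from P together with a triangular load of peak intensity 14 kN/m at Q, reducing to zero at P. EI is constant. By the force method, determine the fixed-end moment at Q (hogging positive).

Release both end moments; the primary structure is a simply-supported span PQ with redundants M_P and M_Q.
End rotations of the released simple span under the applied load (×1/EI):
  at P: point load 90 at a = 1.28: Pab(L + b)/(6LEI) = 322.9/EI
  at Q: point load 90 at a = 1.28: Pab(L + a)/(6LEI) = 193.7/EI
  at P: triangular load, peak 14: 7w₀L³/(360EI) = 293.2/EI
  at Q: triangular load, peak 14: w₀L³/(45EI) = 335/EI
  θ_P0 = 616.1/EI,  θ_Q0 = 528.8/EI
Flexibility coefficients: a unit moment at one end gives L/(3EI) there and L/(6EI) at the far end, so f₁₁ = f₂₂ = 3.417/EI and f₁₂ = f₂₁ = 1.708/EI.
Compatibility — zero rotation at each built-in end:
  3.417 M_P + 1.708 M_Q = 616.1
  1.708 M_P + 3.417 M_Q = 528.8
Solving the pair gives M_P = 137.3 kN·m and M_Q = 86.13 kN·m (hogging).

M_Q = 86.13 kN·m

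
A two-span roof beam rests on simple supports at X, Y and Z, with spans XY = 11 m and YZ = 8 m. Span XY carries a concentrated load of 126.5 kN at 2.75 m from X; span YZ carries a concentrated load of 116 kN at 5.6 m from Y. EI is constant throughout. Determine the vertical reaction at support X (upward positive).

R_X = 81.44 kN

Insert a hinge at Y; M_Y is the redundant, and each span becomes simply supported.
End slopes at the hinge Y, treating each span as simply supported:
  span XY: point load 126.5 at a = 2.75: Pab(L + a)/(6LEI) = 597.9/EI
  span YZ: point load 116 at a = 5.6: Pab(L + b)/(6LEI) = 337.8/EI
  relative rotation θ_0 = (597.9 + 337.8)/EI = 935.7/EI
A unit hogging moment at Y produces rotation L₁/(3EI) + L₂/(3EI) = 6.333/EI.
Slope continuity at Y: θ_0 = M_Y·6.333/EI, so M_Y = 935.7/6.333 = 147.7 kN·m (hogging).
Span XY, ΣM about X with M_Y applied at Y: R_Y^{XY}·11 = 347.9 + 147.7, so R_Y^{XY} = 45.06 kN and R_X = 126.5 − 45.06 = 81.44 kN.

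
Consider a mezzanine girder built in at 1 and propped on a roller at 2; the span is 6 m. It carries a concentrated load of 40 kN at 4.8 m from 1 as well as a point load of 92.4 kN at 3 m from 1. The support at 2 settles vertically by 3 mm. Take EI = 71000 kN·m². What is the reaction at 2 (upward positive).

Remove the prop at 2; the released (primary) structure is a cantilever built in at 1.
Primary-structure tip deflection at 2 by superposition:
  point load 40 at a = 4.8: Pa²(3L − a)/(6EI) = 2028/EI
  point load 92.4 at a = 3: Pa²(3L − a)/(6EI) = 2079/EI
  δ_0 = 4107/EI
Flexibility coefficient — unit upward force at 2: δ_{22} = L³/(3EI) = 72/EI.
With EI = 71000 kN·m²: δ_0 = 0.057838 m and δ_{22} = 0.001014 m/kN.
Compatibility — the beam at 2 must follow the support down by 0.003 m: δ_0 − R_2·δ_{22} = 0.003, so R_2 = (0.057838 − 0.003)/0.001014 = 54.08 kN.

R_2 = 54.08 kN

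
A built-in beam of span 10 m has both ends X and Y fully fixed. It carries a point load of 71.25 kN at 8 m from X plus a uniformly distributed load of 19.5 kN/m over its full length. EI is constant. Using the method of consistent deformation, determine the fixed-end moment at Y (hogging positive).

Release both end moments; the primary structure is a simply-supported span XY with redundants M_X and M_Y.
End rotations of the released simple span under the applied load (×1/EI):
  at X: point load 71.25 at a = 8: Pab(L + b)/(6LEI) = 228/EI
  at Y: point load 71.25 at a = 8: Pab(L + a)/(6LEI) = 342/EI
  at X: UDL 19.5: wL³/(24EI) = 812.5/EI
  at Y: UDL 19.5: wL³/(24EI) = 812.5/EI
  θ_X0 = 1040/EI,  θ_Y0 = 1154/EI
Flexibility coefficients: a unit moment at one end gives L/(3EI) there and L/(6EI) at the far end, so f₁₁ = f₂₂ = 3.333/EI and f₁₂ = f₂₁ = 1.667/EI.
Compatibility — zero rotation at each built-in end:
  3.333 M_X + 1.667 M_Y = 1040
  1.667 M_X + 3.333 M_Y = 1154
Solving the pair gives M_X = 185.3 kN·m and M_Y = 253.7 kN·m (hogging).

M_Y = 253.7 kN·m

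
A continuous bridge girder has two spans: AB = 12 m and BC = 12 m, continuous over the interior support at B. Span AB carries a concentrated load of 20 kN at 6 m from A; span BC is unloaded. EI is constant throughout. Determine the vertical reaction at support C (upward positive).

R_C = -1.875 kN

Insert a hinge at B; M_B is the redundant, and each span becomes simply supported.
Discontinuity in slope at B on the released structure — sum the simple-span end rotations:
  span AB: point load 20 at a = 6: Pab(L + a)/(6LEI) = 180/EI
  relative rotation θ_0 = (180 + 0)/EI = 180/EI
A unit hogging moment at B produces rotation L₁/(3EI) + L₂/(3EI) = 8/EI.
Compatibility: M_B·(L₁+L₂)/(3EI) = θ_0, giving M_B = 22.5 kN·m (hogging).
Span BC, ΣM about C: R_B^{BC}·12 = 0 + 22.5, so R_B^{BC} = 1.875 kN and R_C = 0 − 1.875 = -1.875 kN.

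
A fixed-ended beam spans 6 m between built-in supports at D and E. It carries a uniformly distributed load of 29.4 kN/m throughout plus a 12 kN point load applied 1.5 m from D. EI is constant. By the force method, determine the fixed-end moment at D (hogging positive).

Take the two fixed-end moments M_D, M_E as redundants; the released structure is the simple span DE.
End rotations of the released simple span under the applied load (×1/EI):
  at D: UDL 29.4: wL³/(24EI) = 264.6/EI
  at E: UDL 29.4: wL³/(24EI) = 264.6/EI
  at D: point load 12 at a = 1.5: Pab(L + b)/(6LEI) = 23.62/EI
  at E: point load 12 at a = 1.5: Pab(L + a)/(6LEI) = 16.88/EI
  θ_D0 = 288.2/EI,  θ_E0 = 281.5/EI
Flexibility coefficients: a unit moment at one end gives L/(3EI) there and L/(6EI) at the far end, so f₁₁ = f₂₂ = 2/EI and f₁₂ = f₂₁ = 1/EI.
Compatibility — zero rotation at each built-in end:
  2 M_D + 1 M_E = 288.2
  1 M_D + 2 M_E = 281.5
Solving the pair gives M_D = 98.33 kN·m and M_E = 91.58 kN·m (hogging).

M_D = 98.33 kN·m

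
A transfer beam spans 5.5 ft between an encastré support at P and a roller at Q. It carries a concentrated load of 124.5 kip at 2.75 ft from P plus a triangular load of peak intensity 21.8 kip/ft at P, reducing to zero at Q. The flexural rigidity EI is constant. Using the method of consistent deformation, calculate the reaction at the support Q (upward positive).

Choose R_Q as the redundant. The primary structure is the cantilever fixed at P.
Free-end deflection of the primary structure under the applied loading (downward +):
  point load 124.5 at a = 2.75: Pa²(3L − a)/(6EI) = 2158/EI
  triangular load, peak 21.8 at the fixed end: w₀L⁴/(30EI) = 664.9/EI
  δ_0 = 2823/EI
Tip deflection under a unit load at Q: L³/(3EI) = 55.46/EI.
Compatibility at Q: δ_0 − R_Q·δ_{QQ} = 0, so R_Q = 2823/55.46 = 50.9 kip.

R_Q = 50.9 kip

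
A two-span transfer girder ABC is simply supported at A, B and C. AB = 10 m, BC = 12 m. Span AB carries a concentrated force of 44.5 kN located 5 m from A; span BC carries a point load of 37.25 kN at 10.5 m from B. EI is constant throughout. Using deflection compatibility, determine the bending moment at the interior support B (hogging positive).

Release continuity at B by inserting a hinge; the redundant is the internal moment M_B. The primary structure is two simply-supported spans AB and BC.
Discontinuity in slope at B on the released structure — sum the simple-span end rotations:
  span AB: point load 44.5 at a = 5: Pab(L + a)/(6LEI) = 278.1/EI
  span BC: point load 37.25 at a = 10.5: Pab(L + b)/(6LEI) = 110/EI
  relative rotation θ_0 = (278.1 + 110)/EI = 388.1/EI
A unit hogging moment at B produces rotation L₁/(3EI) + L₂/(3EI) = 7.333/EI.
Compatibility: M_B·(L₁+L₂)/(3EI) = θ_0, giving M_B = 52.93 kN·m (hogging).

M_B = 52.93 kN·m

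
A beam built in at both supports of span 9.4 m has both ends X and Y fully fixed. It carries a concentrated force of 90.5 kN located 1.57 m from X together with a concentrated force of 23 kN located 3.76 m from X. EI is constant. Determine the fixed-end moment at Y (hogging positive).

Release both end moments; the primary structure is a simply-supported span XY with redundants M_X and M_Y.
On the primary (simply-supported) span, the end slopes from the loading are:
  at X: point load 90.5 at a = 1.57: Pab(L + b)/(6LEI) = 339.9/EI
  at Y: point load 90.5 at a = 1.57: Pab(L + a)/(6LEI) = 216.4/EI
  at X: point load 23 at a = 3.76: Pab(L + b)/(6LEI) = 130.1/EI
  at Y: point load 23 at a = 3.76: Pab(L + a)/(6LEI) = 113.8/EI
  θ_X0 = 469.9/EI,  θ_Y0 = 330.2/EI
Flexibility coefficients: a unit moment at one end gives L/(3EI) there and L/(6EI) at the far end, so f₁₁ = f₂₂ = 3.133/EI and f₁₂ = f₂₁ = 1.567/EI.
Compatibility — zero rotation at each built-in end:
  3.133 M_X + 1.567 M_Y = 469.9
  1.567 M_X + 3.133 M_Y = 330.2
Solving the pair gives M_X = 129.7 kN·m and M_Y = 40.52 kN·m (hogging).

M_Y = 40.52 kN·m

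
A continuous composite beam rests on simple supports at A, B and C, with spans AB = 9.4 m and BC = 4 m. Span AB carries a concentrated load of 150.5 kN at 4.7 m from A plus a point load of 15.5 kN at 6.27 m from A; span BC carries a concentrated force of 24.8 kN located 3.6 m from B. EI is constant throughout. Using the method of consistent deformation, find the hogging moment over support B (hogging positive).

Take M_B as the redundant. Released structure: two simple spans AB and BC with a hinge at B.
End slopes at the hinge B, treating each span as simply supported:
  span AB: point load 150.5 at a = 4.7: Pab(L + a)/(6LEI) = 831.1/EI
  span AB: point load 15.5 at a = 6.27: Pab(L + a)/(6LEI) = 84.51/EI
  span BC: point load 24.8 at a = 3.6: Pab(L + b)/(6LEI) = 6.547/EI
  relative rotation θ_0 = (915.7 + 6.547)/EI = 922.2/EI
A unit hogging moment at B produces rotation L₁/(3EI) + L₂/(3EI) = 4.467/EI.
Slope continuity at B: θ_0 = M_B·4.467/EI, so M_B = 922.2/4.467 = 206.5 kN·m (hogging).

M_B = 206.5 kN·m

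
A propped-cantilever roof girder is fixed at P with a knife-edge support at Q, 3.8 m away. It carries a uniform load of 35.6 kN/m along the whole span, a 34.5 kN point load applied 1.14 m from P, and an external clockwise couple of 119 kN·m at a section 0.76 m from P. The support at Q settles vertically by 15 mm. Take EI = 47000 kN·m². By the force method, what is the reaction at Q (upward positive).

Choose R_Q as the redundant. The primary structure is the cantilever fixed at P.
Free-end deflection of the primary structure under the applied loading (downward +):
  UDL 35.6: wL⁴/(8EI) = 927.9/EI
  point load 34.5 at a = 1.14: Pa²(3L − a)/(6EI) = 76.67/EI
  clockwise couple 119 at a = 0.76: M₀a(2L − a)/(2EI) = 309.3/EI
  δ_0 = 1314/EI
Flexibility coefficient — unit upward force at Q: δ_{QQ} = L³/(3EI) = 18.29/EI.
With EI = 47000 kN·m²: δ_0 = 0.027954 m and δ_{QQ} = 0.000389 m/kN.
Compatibility — the beam at Q must follow the support down by 0.015 m: δ_0 − R_Q·δ_{QQ} = 0.015, so R_Q = (0.027954 − 0.015)/0.000389 = 33.29 kN.

R_Q = 33.29 kN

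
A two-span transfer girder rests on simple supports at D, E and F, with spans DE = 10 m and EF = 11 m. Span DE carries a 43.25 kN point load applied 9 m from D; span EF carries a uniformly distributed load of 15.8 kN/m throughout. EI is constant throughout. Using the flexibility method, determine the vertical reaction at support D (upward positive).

Insert a hinge at E; M_E is the redundant, and each span becomes simply supported.
End slopes at the hinge E, treating each span as simply supported:
  span DE: point load 43.25 at a = 9: Pab(L + a)/(6LEI) = 123.3/EI
  span EF: UDL 15.8: wL³/(24EI) = 876.2/EI
  relative rotation θ_0 = (123.3 + 876.2)/EI = 999.5/EI
A unit hogging moment at E produces rotation L₁/(3EI) + L₂/(3EI) = 7/EI.
Compatibility: M_E·(L₁+L₂)/(3EI) = θ_0, giving M_E = 142.8 kN·m (hogging).
Span DE, ΣM about D with M_E applied at E: R_E^{DE}·10 = 389.2 + 142.8, so R_E^{DE} = 53.2 kN and R_D = 43.25 − 53.2 = -9.954 kN.

R_D = -9.954 kN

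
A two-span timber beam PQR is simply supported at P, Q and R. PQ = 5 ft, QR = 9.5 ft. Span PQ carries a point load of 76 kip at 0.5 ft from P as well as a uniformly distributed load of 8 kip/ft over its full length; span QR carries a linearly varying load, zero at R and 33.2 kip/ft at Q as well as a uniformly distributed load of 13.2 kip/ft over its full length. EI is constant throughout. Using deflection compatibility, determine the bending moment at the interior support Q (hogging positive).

Release continuity at Q by inserting a hinge; the redundant is the internal moment M_Q. The primary structure is two simply-supported spans PQ and QR.
End slopes at the hinge Q, treating each span as simply supported:
  span PQ: point load 76 at a = 0.5: Pab(L + a)/(6LEI) = 31.35/EI
  span PQ: UDL 8: wL³/(24EI) = 41.67/EI
  span QR: triangular load, peak 33.2: w₀L³/(45EI) = 632.6/EI
  span QR: UDL 13.2: wL³/(24EI) = 471.6/EI
  relative rotation θ_0 = (73.02 + 1104)/EI = 1177/EI
A unit hogging moment at Q produces rotation L₁/(3EI) + L₂/(3EI) = 4.833/EI.
Compatibility: M_Q·(L₁+L₂)/(3EI) = θ_0, giving M_Q = 243.5 kip·ft (hogging).

M_Q = 243.5 kip·ft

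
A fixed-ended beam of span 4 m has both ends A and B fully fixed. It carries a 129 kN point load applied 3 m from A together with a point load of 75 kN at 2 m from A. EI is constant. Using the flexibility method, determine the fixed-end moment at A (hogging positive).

Release both end moments; the primary structure is a simply-supported span AB with redundants M_A and M_B.
Simple-span end rotations at A and B under the given loads:
  at A: point load 129 at a = 3: Pab(L + b)/(6LEI) = 80.62/EI
  at B: point load 129 at a = 3: Pab(L + a)/(6LEI) = 112.9/EI
  at A: point load 75 at a = 2: Pab(L + b)/(6LEI) = 75/EI
  at B: point load 75 at a = 2: Pab(L + a)/(6LEI) = 75/EI
  θ_A0 = 155.6/EI,  θ_B0 = 187.9/EI
Flexibility coefficients: a unit moment at one end gives L/(3EI) there and L/(6EI) at the far end, so f₁₁ = f₂₂ = 1.333/EI and f₁₂ = f₂₁ = 0.6667/EI.
Compatibility — zero rotation at each built-in end:
  1.333 M_A + 0.6667 M_B = 155.6
  0.6667 M_A + 1.333 M_B = 187.9
Solving the pair gives M_A = 61.69 kN·m and M_B = 110.1 kN·m (hogging).

M_A = 61.69 kN·m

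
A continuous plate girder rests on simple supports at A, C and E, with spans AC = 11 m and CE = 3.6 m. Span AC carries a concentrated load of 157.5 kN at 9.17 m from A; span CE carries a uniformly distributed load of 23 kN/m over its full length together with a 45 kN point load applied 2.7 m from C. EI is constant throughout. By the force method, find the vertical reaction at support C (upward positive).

Release continuity at C by inserting a hinge; the redundant is the internal moment M_C. The primary structure is two simply-supported spans AC and CE.
End slopes at the hinge C, treating each span as simply supported:
  span AC: point load 157.5 at a = 9.17: Pab(L + a)/(6LEI) = 807.7/EI
  span CE: UDL 23: wL³/(24EI) = 44.71/EI
  span CE: point load 45 at a = 2.7: Pab(L + b)/(6LEI) = 22.78/EI
  relative rotation θ_0 = (807.7 + 67.49)/EI = 875.2/EI
A unit hogging moment at C produces rotation L₁/(3EI) + L₂/(3EI) = 4.867/EI.
Compatibility: M_C·(L₁+L₂)/(3EI) = θ_0, giving M_C = 179.8 kN·m (hogging).
Span AC, ΣM about A with M_C applied at C: R_C^{AC}·11 = 1444 + 179.8, so R_C^{AC} = 147.6 kN and R_A = 157.5 − 147.6 = 9.853 kN.
Span CE, ΣM about E: R_C^{CE}·3.6 = 189.5 + 179.8, so R_C^{CE} = 102.6 kN and R_E = 127.8 − 102.6 = 25.19 kN.
R_C = 147.6 + 102.6 = 250.3 kN.

R_C = 250.3 kN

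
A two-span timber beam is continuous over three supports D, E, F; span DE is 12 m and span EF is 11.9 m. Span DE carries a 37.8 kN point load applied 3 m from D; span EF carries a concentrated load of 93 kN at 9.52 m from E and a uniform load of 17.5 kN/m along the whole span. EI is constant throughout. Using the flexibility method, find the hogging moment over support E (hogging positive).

Take M_E as the redundant. Released structure: two simple spans DE and EF with a hinge at E.
Discontinuity in slope at E on the released structure — sum the simple-span end rotations:
  span DE: point load 37.8 at a = 3: Pab(L + a)/(6LEI) = 212.6/EI
  span EF: point load 93 at a = 9.52: Pab(L + b)/(6LEI) = 421.4/EI
  span EF: UDL 17.5: wL³/(24EI) = 1229/EI
  relative rotation θ_0 = (212.6 + 1650)/EI = 1863/EI
A unit hogging moment at E produces rotation L₁/(3EI) + L₂/(3EI) = 7.967/EI.
Compatibility: M_E·(L₁+L₂)/(3EI) = θ_0, giving M_E = 233.8 kN·m (hogging).

M_E = 233.8 kN·m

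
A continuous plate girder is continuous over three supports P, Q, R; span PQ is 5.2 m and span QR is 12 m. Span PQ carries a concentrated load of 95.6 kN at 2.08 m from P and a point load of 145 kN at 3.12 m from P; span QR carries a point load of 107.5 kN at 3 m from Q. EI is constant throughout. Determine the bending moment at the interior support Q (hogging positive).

Take M_Q as the redundant. Released structure: two simple spans PQ and QR with a hinge at Q.
End slopes at the hinge Q, treating each span as simply supported:
  span PQ: point load 95.6 at a = 2.08: Pab(L + a)/(6LEI) = 144.8/EI
  span PQ: point load 145 at a = 3.12: Pab(L + a)/(6LEI) = 250.9/EI
  span QR: point load 107.5 at a = 3: Pab(L + b)/(6LEI) = 846.6/EI
  relative rotation θ_0 = (395.7 + 846.6)/EI = 1242/EI
A unit hogging moment at Q produces rotation L₁/(3EI) + L₂/(3EI) = 5.733/EI.
Slope continuity at Q: θ_0 = M_Q·5.733/EI, so M_Q = 1242/5.733 = 216.7 kN·m (hogging).

M_Q = 216.7 kN·m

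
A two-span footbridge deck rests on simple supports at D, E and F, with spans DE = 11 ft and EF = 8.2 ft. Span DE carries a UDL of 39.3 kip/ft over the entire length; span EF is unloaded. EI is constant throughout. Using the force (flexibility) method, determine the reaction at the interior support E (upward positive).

Take M_E as the redundant. Released structure: two simple spans DE and EF with a hinge at E.
Discontinuity in slope at E on the released structure — sum the simple-span end rotations:
  span DE: UDL 39.3: wL³/(24EI) = 2180/EI
  relative rotation θ_0 = (2180 + 0)/EI = 2180/EI
A unit hogging moment at E produces rotation L₁/(3EI) + L₂/(3EI) = 6.4/EI.
Slope continuity at E: θ_0 = M_E·6.4/EI, so M_E = 2180/6.4 = 340.5 kip·ft (hogging).
Span DE, ΣM about D with M_E applied at E: R_E^{DE}·11 = 2378 + 340.5, so R_E^{DE} = 247.1 kip and R_D = 432.3 − 247.1 = 185.2 kip.
Span EF, ΣM about F: R_E^{EF}·8.2 = 0 + 340.5, so R_E^{EF} = 41.53 kip and R_F = 0 − 41.53 = -41.53 kip.
R_E = 247.1 + 41.53 = 288.6 kip.

R_E = 288.6 kip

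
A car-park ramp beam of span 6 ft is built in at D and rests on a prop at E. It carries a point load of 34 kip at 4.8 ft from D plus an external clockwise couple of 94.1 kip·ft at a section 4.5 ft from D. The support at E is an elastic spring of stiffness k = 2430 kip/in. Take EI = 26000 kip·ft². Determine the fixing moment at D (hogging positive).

M_D = -15.27 kip·ft

Take the reaction at E as the redundant and release it; the primary structure is a cantilever fixed at D.
Free-end deflection of the primary structure under the applied loading (downward +):
  point load 34 at a = 4.8: Pa²(3L − a)/(6EI) = 1723/EI
  clockwise couple 94.1 at a = 4.5: M₀a(2L − a)/(2EI) = 1588/EI
  δ_0 = 3311/EI
Flexibility coefficient — unit upward force at E: δ_{EE} = L³/(3EI) = 72/EI.
With EI = 26000 kip·ft²: δ_0 = 0.12736 ft and δ_{EE} = 0.002769 ft/kip.
Compatibility — the spring shortens by R_E/k under the reaction it provides: δ_0 − R_E·δ_{EE} = R_E/k. With 1/k = 1/(2430×12) ft/kip = 0.000034 ft/kip, R_E = δ_0 / (δ_{EE} + 1/k) = 0.12736 / (0.002769 + 0.000034) = 45.43 kip.
Moment equilibrium about D: M_D = Σ(load moments about D) − R_E·L = 257.3 − 45.43×6 = -15.27 kip·ft.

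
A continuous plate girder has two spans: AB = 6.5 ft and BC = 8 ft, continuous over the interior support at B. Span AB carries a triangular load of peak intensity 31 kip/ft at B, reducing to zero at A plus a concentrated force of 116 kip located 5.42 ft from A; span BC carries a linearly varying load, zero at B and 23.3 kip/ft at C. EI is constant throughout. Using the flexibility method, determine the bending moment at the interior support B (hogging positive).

M_B = 130.1 kip·ft

Take M_B as the redundant. Released structure: two simple spans AB and BC with a hinge at B.
End slopes at the hinge B, treating each span as simply supported:
  span AB: triangular load, peak 31: w₀L³/(45EI) = 189.2/EI
  span AB: point load 116 at a = 5.42: Pab(L + a)/(6LEI) = 207.5/EI
  span BC: triangular load, peak 23.3: 7w₀L³/(360EI) = 232/EI
  relative rotation θ_0 = (396.7 + 232)/EI = 628.7/EI
A unit hogging moment at B produces rotation L₁/(3EI) + L₂/(3EI) = 4.833/EI.
Compatibility: M_B·(L₁+L₂)/(3EI) = θ_0, giving M_B = 130.1 kip·ft (hogging).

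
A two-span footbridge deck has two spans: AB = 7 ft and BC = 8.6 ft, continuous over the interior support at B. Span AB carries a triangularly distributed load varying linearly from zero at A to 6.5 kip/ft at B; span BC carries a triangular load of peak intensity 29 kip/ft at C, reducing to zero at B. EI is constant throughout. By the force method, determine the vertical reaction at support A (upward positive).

R_A = -3.631 kip

Take M_B as the redundant. Released structure: two simple spans AB and BC with a hinge at B.
Discontinuity in slope at B on the released structure — sum the simple-span end rotations:
  span AB: triangular load, peak 6.5: w₀L³/(45EI) = 49.54/EI
  span BC: triangular load, peak 29: 7w₀L³/(360EI) = 358.7/EI
  relative rotation θ_0 = (49.54 + 358.7)/EI = 408.2/EI
A unit hogging moment at B produces rotation L₁/(3EI) + L₂/(3EI) = 5.2/EI.
Slope continuity at B: θ_0 = M_B·5.2/EI, so M_B = 408.2/5.2 = 78.5 kip·ft (hogging).
Span AB, ΣM about A with M_B applied at B: R_B^{AB}·7 = 106.2 + 78.5, so R_B^{AB} = 26.38 kip and R_A = 22.75 − 26.38 = -3.631 kip.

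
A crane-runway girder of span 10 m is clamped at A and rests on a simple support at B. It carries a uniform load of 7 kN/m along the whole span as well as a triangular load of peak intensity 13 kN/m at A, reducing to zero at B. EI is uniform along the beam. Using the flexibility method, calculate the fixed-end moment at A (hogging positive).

M_A = 174.2 kN·m

Choose R_B as the redundant. The primary structure is the cantilever fixed at A.
Downward deflection at the released point B due to the loads:
  UDL 7: wL⁴/(8EI) = 8750/EI
  triangular load, peak 13 at the fixed end: w₀L⁴/(30EI) = 4333/EI
  δ_0 = 13083/EI
Tip deflection under a unit load at B: L³/(3EI) = 333.3/EI.
The prop prevents deflection at B: R_B = δ_0/δ_{BB} = 13083/333.3 = 39.25 kN.
Moment equilibrium about A: M_A = Σ(load moments about A) − R_B·L = 566.7 − 39.25×10 = 174.2 kN·m.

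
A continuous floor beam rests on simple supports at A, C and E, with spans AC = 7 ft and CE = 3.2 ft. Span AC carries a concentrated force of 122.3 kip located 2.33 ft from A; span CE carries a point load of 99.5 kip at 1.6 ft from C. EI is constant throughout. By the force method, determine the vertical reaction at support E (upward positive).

Take M_C as the redundant. Released structure: two simple spans AC and CE with a hinge at C.
Discontinuity in slope at C on the released structure — sum the simple-span end rotations:
  span AC: point load 122.3 at a = 2.33: Pab(L + a)/(6LEI) = 295.6/EI
  span CE: point load 99.5 at a = 1.6: Pab(L + b)/(6LEI) = 63.68/EI
  relative rotation θ_0 = (295.6 + 63.68)/EI = 359.3/EI
A unit hogging moment at C produces rotation L₁/(3EI) + L₂/(3EI) = 3.4/EI.
Slope continuity at C: θ_0 = M_C·3.4/EI, so M_C = 359.3/3.4 = 105.7 kip·ft (hogging).
Span CE, ΣM about E: R_C^{CE}·3.2 = 159.2 + 105.7, so R_C^{CE} = 82.77 kip and R_E = 99.5 − 82.77 = 16.73 kip.

R_E = 16.73 kip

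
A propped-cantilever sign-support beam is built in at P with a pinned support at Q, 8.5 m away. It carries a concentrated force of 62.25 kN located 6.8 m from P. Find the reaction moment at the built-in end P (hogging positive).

Take the reaction at Q as the redundant and release it; the primary structure is a cantilever fixed at P.
Deflection at Q on the released cantilever, summing each load's contribution:
  point load 62.25 at a = 6.8: Pa²(3L − a)/(6EI) = 8971/EI
Flexibility coefficient — unit upward force at Q: δ_{QQ} = L³/(3EI) = 204.7/EI.
Compatibility at Q: δ_0 − R_Q·δ_{QQ} = 0, so R_Q = 8971/204.7 = 43.82 kN.
Moment equilibrium about P: M_P = Σ(load moments about P) − R_Q·L = 423.3 − 43.82×8.5 = 50.8 kN·m.

M_P = 50.8 kN·m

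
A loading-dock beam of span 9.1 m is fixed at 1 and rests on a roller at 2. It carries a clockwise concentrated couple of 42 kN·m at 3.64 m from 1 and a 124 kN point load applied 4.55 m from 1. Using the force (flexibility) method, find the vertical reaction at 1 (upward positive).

Remove the prop at 2; the released (primary) structure is a cantilever built in at 1.
Deflection at 2 on the released cantilever, summing each load's contribution:
  clockwise couple 42 at a = 3.64: M₀a(2L − a)/(2EI) = 1113/EI
  point load 124 at a = 4.55: Pa²(3L − a)/(6EI) = 9734/EI
  δ_0 = 10847/EI
Tip deflection under a unit load at 2: L³/(3EI) = 251.2/EI.
Compatibility at 2: δ_0 − R_2·δ_{22} = 0, so R_2 = 10847/251.2 = 43.18 kN.
Vertical equilibrium: R_1 = ΣP − R_2 = 124 − 43.18 = 80.82 kN.

R_1 = 80.82 kN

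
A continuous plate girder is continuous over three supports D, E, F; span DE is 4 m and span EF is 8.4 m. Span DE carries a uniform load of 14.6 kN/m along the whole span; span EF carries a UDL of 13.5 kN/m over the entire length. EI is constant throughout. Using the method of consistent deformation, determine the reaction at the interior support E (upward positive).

Release continuity at E by inserting a hinge; the redundant is the internal moment M_E. The primary structure is two simply-supported spans DE and EF.
Rotations at E on the released spans (each span's end-slope, ×1/EI):
  span DE: UDL 14.6: wL³/(24EI) = 38.93/EI
  span EF: UDL 13.5: wL³/(24EI) = 333.4/EI
  relative rotation θ_0 = (38.93 + 333.4)/EI = 372.3/EI
A unit hogging moment at E produces rotation L₁/(3EI) + L₂/(3EI) = 4.133/EI.
Compatibility: M_E·(L₁+L₂)/(3EI) = θ_0, giving M_E = 90.08 kN·m (hogging).
Span DE, ΣM about D with M_E applied at E: R_E^{DE}·4 = 116.8 + 90.08, so R_E^{DE} = 51.72 kN and R_D = 58.4 − 51.72 = 6.68 kN.
Span EF, ΣM about F: R_E^{EF}·8.4 = 476.3 + 90.08, so R_E^{EF} = 67.42 kN and R_F = 113.4 − 67.42 = 45.98 kN.
R_E = 51.72 + 67.42 = 119.1 kN.

R_E = 119.1 kN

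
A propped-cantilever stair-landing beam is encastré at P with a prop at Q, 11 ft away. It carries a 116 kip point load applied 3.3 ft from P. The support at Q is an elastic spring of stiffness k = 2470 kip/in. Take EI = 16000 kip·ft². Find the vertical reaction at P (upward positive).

R_P = 101.9 kip

Choose R_Q as the redundant. The primary structure is the cantilever fixed at P.
Downward deflection at the released point Q due to the loads:
  point load 116 at a = 3.3: Pa²(3L − a)/(6EI) = 6253/EI
Tip deflection under a unit load at Q: L³/(3EI) = 443.7/EI.
With EI = 16000 kip·ft²: δ_0 = 0.39081 ft and δ_{QQ} = 0.027729 ft/kip.
Compatibility — the spring shortens by R_Q/k under the reaction it provides: δ_0 − R_Q·δ_{QQ} = R_Q/k. With 1/k = 1/(2470×12) ft/kip = 0.000034 ft/kip, R_Q = δ_0 / (δ_{QQ} + 1/k) = 0.39081 / (0.027729 + 0.000034) = 14.08 kip.
Vertical equilibrium: R_P = ΣP − R_Q = 116 − 14.08 = 101.9 kip.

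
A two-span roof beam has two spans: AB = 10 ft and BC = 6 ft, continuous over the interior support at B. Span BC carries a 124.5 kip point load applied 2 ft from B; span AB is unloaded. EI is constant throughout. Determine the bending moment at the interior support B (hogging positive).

Release continuity at B by inserting a hinge; the redundant is the internal moment M_B. The primary structure is two simply-supported spans AB and BC.
Rotations at B on the released spans (each span's end-slope, ×1/EI):
  span BC: point load 124.5 at a = 2: Pab(L + b)/(6LEI) = 276.7/EI
  relative rotation θ_0 = (0 + 276.7)/EI = 276.7/EI
A unit hogging moment at B produces rotation L₁/(3EI) + L₂/(3EI) = 5.333/EI.
Compatibility: M_B·(L₁+L₂)/(3EI) = θ_0, giving M_B = 51.88 kip·ft (hogging).

M_B = 51.88 kip·ft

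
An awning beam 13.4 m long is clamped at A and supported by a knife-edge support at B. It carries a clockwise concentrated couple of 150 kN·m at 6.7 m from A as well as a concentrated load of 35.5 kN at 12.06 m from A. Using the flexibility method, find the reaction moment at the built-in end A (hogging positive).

Choose R_B as the redundant. The primary structure is the cantilever fixed at A.
Deflection at B on the released cantilever, summing each load's contribution:
  clockwise couple 150 at a = 6.7: M₀a(2L − a)/(2EI) = 10100/EI
  point load 35.5 at a = 12.06: Pa²(3L − a)/(6EI) = 24216/EI
  δ_0 = 34316/EI
Flexibility coefficient — unit upward force at B: δ_{BB} = L³/(3EI) = 802/EI.
The prop prevents deflection at B: R_B = δ_0/δ_{BB} = 34316/802 = 42.79 kN.
Moment equilibrium about A: M_A = Σ(load moments about A) − R_B·L = 578.1 − 42.79×13.4 = 4.797 kN·m.

M_A = 4.797 kN·m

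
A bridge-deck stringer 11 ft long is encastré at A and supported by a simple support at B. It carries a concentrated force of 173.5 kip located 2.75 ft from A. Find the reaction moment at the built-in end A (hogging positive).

Take the reaction at B as the redundant and release it; the primary structure is a cantilever fixed at A.
Primary-structure tip deflection at B by superposition:
  point load 173.5 at a = 2.75: Pa²(3L − a)/(6EI) = 6615/EI
Flexibility coefficient — unit upward force at B: δ_{BB} = L³/(3EI) = 443.7/EI.
The prop prevents deflection at B: R_B = δ_0/δ_{BB} = 6615/443.7 = 14.91 kip.
Moment equilibrium about A: M_A = Σ(load moments about A) − R_B·L = 477.1 − 14.91×11 = 313.1 kip·ft.

M_A = 313.1 kip·ft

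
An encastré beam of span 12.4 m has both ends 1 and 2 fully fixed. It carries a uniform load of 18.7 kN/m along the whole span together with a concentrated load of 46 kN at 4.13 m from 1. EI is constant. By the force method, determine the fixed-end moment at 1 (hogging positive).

M_1 = 324.1 kN·m

Release both end moments; the primary structure is a simply-supported span 12 with redundants M_1 and M_2.
On the primary (simply-supported) span, the end slopes from the loading are:
  at 1: UDL 18.7: wL³/(24EI) = 1486/EI
  at 2: UDL 18.7: wL³/(24EI) = 1486/EI
  at 1: point load 46 at a = 4.13: Pab(L + b)/(6LEI) = 436.5/EI
  at 2: point load 46 at a = 4.13: Pab(L + a)/(6LEI) = 349.1/EI
  θ_10 = 1922/EI,  θ_20 = 1835/EI
Flexibility coefficients: a unit moment at one end gives L/(3EI) there and L/(6EI) at the far end, so f₁₁ = f₂₂ = 4.133/EI and f₁₂ = f₂₁ = 2.067/EI.
Compatibility — zero rotation at each built-in end:
  4.133 M_1 + 2.067 M_2 = 1922
  2.067 M_1 + 4.133 M_2 = 1835
Solving the pair gives M_1 = 324.1 kN·m and M_2 = 281.8 kN·m (hogging).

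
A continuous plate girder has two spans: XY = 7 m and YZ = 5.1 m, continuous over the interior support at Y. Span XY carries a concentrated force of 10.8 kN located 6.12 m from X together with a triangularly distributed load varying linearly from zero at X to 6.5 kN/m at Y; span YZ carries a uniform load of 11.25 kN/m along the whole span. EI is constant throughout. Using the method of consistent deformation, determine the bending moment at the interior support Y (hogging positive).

M_Y = 32.21 kN·m

Insert a hinge at Y; M_Y is the redundant, and each span becomes simply supported.
End slopes at the hinge Y, treating each span as simply supported:
  span XY: point load 10.8 at a = 6.12: Pab(L + a)/(6LEI) = 18.17/EI
  span XY: triangular load, peak 6.5: w₀L³/(45EI) = 49.54/EI
  span YZ: UDL 11.25: wL³/(24EI) = 62.18/EI
  relative rotation θ_0 = (67.71 + 62.18)/EI = 129.9/EI
A unit hogging moment at Y produces rotation L₁/(3EI) + L₂/(3EI) = 4.033/EI.
Slope continuity at Y: θ_0 = M_Y·4.033/EI, so M_Y = 129.9/4.033 = 32.21 kN·m (hogging).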